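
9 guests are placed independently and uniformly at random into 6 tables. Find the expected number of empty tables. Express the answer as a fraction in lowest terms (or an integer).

Let Xⱼ=1 if table j is empty. P(Xⱼ=1) = ((6-1)/6)^9 = 1953125/10077696.
By linearity, E[#empty] = 6·1953125/10077696 = 1953125/1679616.

1953125/1679616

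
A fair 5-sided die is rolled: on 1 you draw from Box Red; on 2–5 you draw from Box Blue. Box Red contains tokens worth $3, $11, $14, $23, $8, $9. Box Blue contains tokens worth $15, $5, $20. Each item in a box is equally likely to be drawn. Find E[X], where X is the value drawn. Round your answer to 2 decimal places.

$12.93

E[X | Box Red] = (3 + 11 + 14 + 23 + 8 + 9)/6 = 34/3
E[X | Box Blue] = (15 + 5 + 20)/3 = 40/3
E[X] = (1/5)·34/3 + (4/5)·40/3 = 194/15 ≈ 12.93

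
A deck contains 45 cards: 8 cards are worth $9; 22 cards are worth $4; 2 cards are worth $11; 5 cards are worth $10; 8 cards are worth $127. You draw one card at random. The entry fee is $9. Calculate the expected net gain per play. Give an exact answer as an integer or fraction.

E[payout] = (8/45)·9 + (22/45)·4 + (2/45)·11 + (5/45)·10 + (8/45)·127 = 416/15
Expected profit = 416/15 − 9 = 281/15

281/15 dollars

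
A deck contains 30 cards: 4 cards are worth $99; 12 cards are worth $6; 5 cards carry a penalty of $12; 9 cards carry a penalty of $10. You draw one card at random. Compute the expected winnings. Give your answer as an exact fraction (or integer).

53/5 dollars

E[payout] = (4/30)·99 + (12/30)·6 + (5/30)·(-12) + (9/30)·(-10) = 53/5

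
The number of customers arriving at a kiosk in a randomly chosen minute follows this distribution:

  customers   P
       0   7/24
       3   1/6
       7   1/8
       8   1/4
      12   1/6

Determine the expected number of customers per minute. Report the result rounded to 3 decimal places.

E[X] = (7/24)·0 + (1/6)·3 + (1/8)·7 + (1/4)·8 + (1/6)·12
     = 43/8 ≈ 5.375

5.375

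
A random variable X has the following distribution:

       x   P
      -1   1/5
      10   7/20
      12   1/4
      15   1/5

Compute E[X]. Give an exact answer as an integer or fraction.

93/10

E[X] = (1/5)·(-1) + (7/20)·10 + (1/4)·12 + (1/5)·15
     = 93/10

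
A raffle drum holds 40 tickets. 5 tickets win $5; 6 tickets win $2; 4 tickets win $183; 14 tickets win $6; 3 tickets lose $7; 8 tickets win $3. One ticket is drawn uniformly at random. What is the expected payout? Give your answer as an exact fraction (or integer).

107/5 dollars

E[payout] = (5/40)·5 + (6/40)·2 + (4/40)·183 + (14/40)·6 + (3/40)·(-7) + (8/40)·3 = 107/5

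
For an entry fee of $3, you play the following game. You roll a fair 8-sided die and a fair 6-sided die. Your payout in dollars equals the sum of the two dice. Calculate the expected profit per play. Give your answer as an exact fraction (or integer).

$5

Distribution of the sum of the two dice: 2 w.p. 1/48, 3 w.p. 1/24, 4 w.p. 1/16, 5 w.p. 1/12, 6 w.p. 5/48, 7 w.p. 1/8, …
E[payout] = (1/48)·2 + (1/24)·3 + (1/16)·4 + (1/12)·5 + (5/48)·6 + (1/8)·7 + (1/8)·8 + (1/8)·9 + (5/48)·10 + (1/12)·11 + (1/16)·12 + (1/24)·13 + (1/48)·14 = 8
Expected profit = 8 − 3 = 5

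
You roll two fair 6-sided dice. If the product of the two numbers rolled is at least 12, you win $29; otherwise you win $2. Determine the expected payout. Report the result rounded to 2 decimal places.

E[payout] = (19/36)·2 + (17/36)·29 = 59/4
≈ $14.75

$14.75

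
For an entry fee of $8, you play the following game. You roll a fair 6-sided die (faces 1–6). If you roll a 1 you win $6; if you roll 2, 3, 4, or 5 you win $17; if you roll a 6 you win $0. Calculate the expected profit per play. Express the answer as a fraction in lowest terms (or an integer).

E[payout] = (1/6)·0 + (1/6)·6 + (2/3)·17 = 37/3
Expected profit = 37/3 − 8 = 13/3

13/3 dollars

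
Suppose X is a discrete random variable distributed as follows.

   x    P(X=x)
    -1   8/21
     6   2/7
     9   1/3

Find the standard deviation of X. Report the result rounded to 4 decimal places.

E[X] = 13/3, E[X²] = 113/3
Var(X) = E[X²] − (E[X])² = 113/3 − 169/9 = 170/9
SD(X) = √(170/9) ≈ 4.3461

4.3461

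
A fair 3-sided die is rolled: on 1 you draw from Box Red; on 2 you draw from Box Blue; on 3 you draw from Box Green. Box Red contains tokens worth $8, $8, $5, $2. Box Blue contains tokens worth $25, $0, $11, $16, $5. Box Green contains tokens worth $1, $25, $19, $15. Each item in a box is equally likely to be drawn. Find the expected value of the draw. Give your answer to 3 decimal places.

$10.717

E[X | Box Red] = (8 + 8 + 5 + 2)/4 = 23/4
E[X | Box Blue] = (25 + 0 + 11 + 16 + 5)/5 = 57/5
E[X | Box Green] = (1 + 25 + 19 + 15)/4 = 15
E[X] = (1/3)·23/4 + (1/3)·57/5 + (1/3)·15 = 643/60 ≈ 10.717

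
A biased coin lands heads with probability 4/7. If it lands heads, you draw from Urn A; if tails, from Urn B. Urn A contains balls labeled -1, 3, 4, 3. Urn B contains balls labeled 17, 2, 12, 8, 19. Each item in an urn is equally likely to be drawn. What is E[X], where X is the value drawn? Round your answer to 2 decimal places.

E[X | Urn A] = (-1 + 3 + 4 + 3)/4 = 9/4
E[X | Urn B] = (17 + 2 + 12 + 8 + 19)/5 = 58/5
E[X] = (4/7)·9/4 + (3/7)·58/5 = 219/35 ≈ 6.26

6.26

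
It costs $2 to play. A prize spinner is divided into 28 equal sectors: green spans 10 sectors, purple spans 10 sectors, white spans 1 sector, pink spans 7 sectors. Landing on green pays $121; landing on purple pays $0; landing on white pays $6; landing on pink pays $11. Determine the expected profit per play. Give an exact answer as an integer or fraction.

E[payout] = (10/28)·121 + (10/28)·0 + (1/28)·6 + (7/28)·11 = 1293/28
Expected profit = 1293/28 − 2 = 1237/28

1237/28 dollars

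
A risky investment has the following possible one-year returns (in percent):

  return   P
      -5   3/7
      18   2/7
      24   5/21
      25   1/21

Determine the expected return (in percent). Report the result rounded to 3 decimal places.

E[X] = (3/7)·(-5) + (2/7)·18 + (5/21)·24 + (1/21)·25
     = 208/21 ≈ 9.905

9.905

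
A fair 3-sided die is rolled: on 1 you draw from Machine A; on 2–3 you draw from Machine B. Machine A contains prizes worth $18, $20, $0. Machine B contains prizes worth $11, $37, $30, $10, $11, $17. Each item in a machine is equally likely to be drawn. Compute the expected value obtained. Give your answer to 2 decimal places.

$17.11

E[X | Machine A] = (18 + 20 + 0)/3 = 38/3
E[X | Machine B] = (11 + 37 + 30 + 10 + 11 + 17)/6 = 58/3
E[X] = (1/3)·38/3 + (2/3)·58/3 = 154/9 ≈ 17.11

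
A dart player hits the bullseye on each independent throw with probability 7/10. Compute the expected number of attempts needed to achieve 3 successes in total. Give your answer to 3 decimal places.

4.286

By linearity (sum of 3 independent geometric waits), E[trials] = 3/p = 3/(7/10) = 30/7.
≈ 4.286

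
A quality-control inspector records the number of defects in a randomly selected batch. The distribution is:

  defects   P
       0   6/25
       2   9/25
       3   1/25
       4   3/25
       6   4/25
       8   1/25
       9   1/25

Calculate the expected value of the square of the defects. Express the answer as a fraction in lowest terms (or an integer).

E[X²] = (6/25)·0 + (9/25)·4 + (1/25)·9 + (3/25)·16 + (4/25)·36 + (1/25)·64 + (1/25)·81
     = 382/25

382/25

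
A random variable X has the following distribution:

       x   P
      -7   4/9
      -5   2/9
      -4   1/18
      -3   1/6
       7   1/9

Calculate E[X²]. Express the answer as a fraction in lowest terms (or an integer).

211/6

E[X²] = (4/9)·49 + (2/9)·25 + (1/18)·16 + (1/6)·9 + (1/9)·49
     = 211/6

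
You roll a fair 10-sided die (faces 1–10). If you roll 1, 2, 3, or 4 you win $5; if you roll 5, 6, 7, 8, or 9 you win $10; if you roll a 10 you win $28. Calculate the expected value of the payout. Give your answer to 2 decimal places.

$9.80

E[payout] = (2/5)·5 + (1/2)·10 + (1/10)·28 = 49/5
≈ $9.80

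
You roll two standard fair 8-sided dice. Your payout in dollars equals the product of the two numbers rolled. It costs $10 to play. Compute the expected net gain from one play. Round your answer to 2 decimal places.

Distribution of the product of the two numbers rolled: 1 w.p. 1/64, 2 w.p. 1/32, 3 w.p. 1/32, 4 w.p. 3/64, 5 w.p. 1/32, 6 w.p. 1/16, …
E[payout] = (1/64)·1 + (1/32)·2 + (1/32)·3 + (3/64)·4 + (1/32)·5 + (1/16)·6 + (1/32)·7 + (1/16)·8 + (1/64)·9 + (1/32)·10 + (1/16)·12 + (1/32)·14 + (1/32)·15 + (3/64)·16 + (1/32)·18 + (1/32)·20 + (1/32)·21 + (1/16)·24 + (1/64)·25 + (1/32)·28 + (1/32)·30 + (1/32)·32 + (1/32)·35 + (1/64)·36 + (1/32)·40 + (1/32)·42 + (1/32)·48 + (1/64)·49 + (1/32)·56 + (1/64)·64 = 81/4
Expected profit = 81/4 − 10 = 41/4 ≈ $10.25

$10.25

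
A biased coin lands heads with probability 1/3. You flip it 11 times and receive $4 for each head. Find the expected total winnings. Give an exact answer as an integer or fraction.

44/3 dollars

E[#heads] = 11·1/3 = 11/3 (linearity over flips).
E[winnings] = 4·11/3 = 44/3.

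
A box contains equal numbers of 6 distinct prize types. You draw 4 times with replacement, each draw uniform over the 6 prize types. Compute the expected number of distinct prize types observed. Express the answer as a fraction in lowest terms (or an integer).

Let Xⱼ=1 if type j appears at least once. P(Xⱼ=1) = 1 − ((6−1)/6)^4 = 671/1296.
E[#distinct] = 6·671/1296 = 671/216.

671/216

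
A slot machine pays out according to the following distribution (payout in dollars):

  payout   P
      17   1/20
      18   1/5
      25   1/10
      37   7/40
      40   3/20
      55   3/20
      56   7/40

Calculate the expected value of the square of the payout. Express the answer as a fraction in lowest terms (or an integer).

12991/8

E[X²] = (1/20)·289 + (1/5)·324 + (1/10)·625 + (7/40)·1369 + (3/20)·1600 + (3/20)·3025 + (7/40)·3136
     = 12991/8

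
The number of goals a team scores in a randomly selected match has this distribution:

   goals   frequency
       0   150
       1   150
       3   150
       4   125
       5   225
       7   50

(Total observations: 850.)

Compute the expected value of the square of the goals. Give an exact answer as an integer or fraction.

463/34

Total = 850, so P(goals=0) = 150/850, etc.
E[X²] = (3/17)·0 + (3/17)·1 + (3/17)·9 + (5/34)·16 + (9/34)·25 + (1/17)·49
     = 463/34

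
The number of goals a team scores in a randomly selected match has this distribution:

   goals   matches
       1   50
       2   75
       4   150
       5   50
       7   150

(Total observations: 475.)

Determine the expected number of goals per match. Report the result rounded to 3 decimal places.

4.421

Total = 475, so P(goals=1) = 50/475, etc.
E[X] = (2/19)·1 + (3/19)·2 + (6/19)·4 + (2/19)·5 + (6/19)·7
     = 84/19 ≈ 4.421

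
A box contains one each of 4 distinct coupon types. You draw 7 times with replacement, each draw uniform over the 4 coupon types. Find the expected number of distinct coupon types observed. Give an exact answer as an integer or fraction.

14197/4096

Let Xⱼ=1 if type j appears at least once. P(Xⱼ=1) = 1 − ((4−1)/4)^7 = 14197/16384.
E[#distinct] = 4·14197/16384 = 14197/4096.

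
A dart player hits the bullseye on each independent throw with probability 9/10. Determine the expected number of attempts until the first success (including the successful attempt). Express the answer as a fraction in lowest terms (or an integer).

For a geometric distribution, E[trials] = 1/p = 1/(9/10) = 10/9.

10/9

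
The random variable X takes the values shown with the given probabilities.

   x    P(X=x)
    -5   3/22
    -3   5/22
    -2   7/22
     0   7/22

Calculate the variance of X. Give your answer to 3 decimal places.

E[X] = (3/22)·(-5) + (5/22)·(-3) + (7/22)·(-2) + (7/22)·0 = -2
E[X²] = (3/22)·25 + (5/22)·9 + (7/22)·4 + (7/22)·0 = 74/11
Var(X) = 74/11 − (-2)² = 30/11 ≈ 2.727

2.727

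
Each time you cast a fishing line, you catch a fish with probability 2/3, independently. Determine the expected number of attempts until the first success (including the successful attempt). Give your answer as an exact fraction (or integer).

For a geometric distribution, E[trials] = 1/p = 1/(2/3) = 3/2.

3/2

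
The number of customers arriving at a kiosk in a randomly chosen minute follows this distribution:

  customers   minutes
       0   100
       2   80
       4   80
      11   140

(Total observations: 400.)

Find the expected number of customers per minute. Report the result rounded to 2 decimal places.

5.05

Total = 400, so P(customers=0) = 100/400, etc.
E[X] = (1/4)·0 + (1/5)·2 + (1/5)·4 + (7/20)·11
     = 101/20 ≈ 5.05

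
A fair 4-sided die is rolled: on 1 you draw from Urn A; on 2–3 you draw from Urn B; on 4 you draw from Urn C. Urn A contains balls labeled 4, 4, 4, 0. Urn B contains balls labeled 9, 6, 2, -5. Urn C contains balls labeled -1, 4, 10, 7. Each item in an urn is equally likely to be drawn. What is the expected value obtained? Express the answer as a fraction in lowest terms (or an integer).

E[X | Urn A] = (4 + 4 + 4 + 0)/4 = 3
E[X | Urn B] = (9 + 6 + 2 − 5)/4 = 3
E[X | Urn C] = (-1 + 4 + 10 + 7)/4 = 5
E[X] = (1/4)·3 + (1/2)·3 + (1/4)·5 = 7/2

7/2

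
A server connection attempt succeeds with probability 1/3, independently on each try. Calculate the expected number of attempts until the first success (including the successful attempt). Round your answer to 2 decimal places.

For a geometric distribution, E[trials] = 1/p = 1/(1/3) = 3.
≈ 3.00

3.00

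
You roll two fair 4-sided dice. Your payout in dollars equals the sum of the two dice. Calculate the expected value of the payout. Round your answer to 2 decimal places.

Distribution of the sum of the two dice: 2 w.p. 1/16, 3 w.p. 1/8, 4 w.p. 3/16, 5 w.p. 1/4, 6 w.p. 3/16, 7 w.p. 1/8, …
E[payout] = (1/16)·2 + (1/8)·3 + (3/16)·4 + (1/4)·5 + (3/16)·6 + (1/8)·7 + (1/16)·8 = 5
≈ $5.00

$5.00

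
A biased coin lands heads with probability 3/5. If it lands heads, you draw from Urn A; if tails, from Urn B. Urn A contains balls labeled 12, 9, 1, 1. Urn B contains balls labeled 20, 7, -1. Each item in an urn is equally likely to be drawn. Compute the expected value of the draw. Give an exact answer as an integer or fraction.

83/12

E[X | Urn A] = (12 + 9 + 1 + 1)/4 = 23/4
E[X | Urn B] = (20 + 7 − 1)/3 = 26/3
E[X] = (3/5)·23/4 + (2/5)·26/3 = 83/12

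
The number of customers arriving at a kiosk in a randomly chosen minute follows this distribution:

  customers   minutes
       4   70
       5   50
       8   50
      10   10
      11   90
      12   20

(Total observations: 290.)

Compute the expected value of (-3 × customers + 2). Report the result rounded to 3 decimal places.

-21.379

Total = 290, so P(customers=4) = 70/290, etc.
E[-3x+2] = (7/29)·(-10) + (5/29)·(-13) + (5/29)·(-22) + (1/29)·(-28) + (9/29)·(-31) + (2/29)·(-34)
     = -620/29 ≈ -21.379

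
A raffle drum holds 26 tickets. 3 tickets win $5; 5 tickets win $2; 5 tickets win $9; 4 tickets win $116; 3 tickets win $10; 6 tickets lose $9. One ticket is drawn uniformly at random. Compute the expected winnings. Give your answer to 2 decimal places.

E[payout] = (3/26)·5 + (5/26)·2 + (5/26)·9 + (4/26)·116 + (3/26)·10 + (6/26)·(-9) = 255/13
≈ $19.62

$19.62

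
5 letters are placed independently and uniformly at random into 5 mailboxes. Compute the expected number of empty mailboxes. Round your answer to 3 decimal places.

1.638

Let Xⱼ=1 if mailbox j is empty. P(Xⱼ=1) = ((5-1)/5)^5 = 1024/3125.
By linearity, E[#empty] = 5·1024/3125 = 1024/625.
≈ 1.638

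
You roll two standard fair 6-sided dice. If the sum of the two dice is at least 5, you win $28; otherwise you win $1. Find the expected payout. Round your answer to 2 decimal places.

E[payout] = (1/6)·1 + (5/6)·28 = 47/2
≈ $23.50

$23.50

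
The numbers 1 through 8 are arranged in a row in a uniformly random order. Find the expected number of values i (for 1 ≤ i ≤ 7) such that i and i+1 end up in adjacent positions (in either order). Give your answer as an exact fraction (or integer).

7/4

For each i ∈ {1,…,7}, let Xᵢ = 1 if i and i+1 are adjacent. P(Xᵢ=1) = 2·(8−1)!/8! = 2/8.
By linearity, E[ΣXᵢ] = (7)·(2/8) = 7/4.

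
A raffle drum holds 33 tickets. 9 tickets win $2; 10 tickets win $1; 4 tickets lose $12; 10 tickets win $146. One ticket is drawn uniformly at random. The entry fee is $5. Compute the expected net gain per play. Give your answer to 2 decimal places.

$38.64

E[payout] = (9/33)·2 + (10/33)·1 + (4/33)·(-12) + (10/33)·146 = 480/11
Expected profit = 480/11 − 5 = 425/11 ≈ $38.64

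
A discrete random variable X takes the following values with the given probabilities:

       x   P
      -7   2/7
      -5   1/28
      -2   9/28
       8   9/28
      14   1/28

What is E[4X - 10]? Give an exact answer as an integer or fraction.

E[4x-10] = (2/7)·(-38) + (1/28)·(-30) + (9/28)·(-18) + (9/28)·22 + (1/28)·46
     = -9

-9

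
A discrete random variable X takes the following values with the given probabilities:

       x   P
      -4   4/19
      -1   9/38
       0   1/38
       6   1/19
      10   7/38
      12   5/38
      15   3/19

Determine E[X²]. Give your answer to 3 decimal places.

78.395

E[X²] = (4/19)·16 + (9/38)·1 + (1/38)·0 + (1/19)·36 + (7/38)·100 + (5/38)·144 + (3/19)·225
     = 2979/38 ≈ 78.395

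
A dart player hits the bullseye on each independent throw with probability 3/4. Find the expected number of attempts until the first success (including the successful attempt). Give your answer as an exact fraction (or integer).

For a geometric distribution, E[trials] = 1/p = 1/(3/4) = 4/3.

4/3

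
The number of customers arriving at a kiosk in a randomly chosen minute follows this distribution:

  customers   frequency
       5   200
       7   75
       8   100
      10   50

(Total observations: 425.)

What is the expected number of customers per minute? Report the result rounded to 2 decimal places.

6.65

Total = 425, so P(customers=5) = 200/425, etc.
E[X] = (8/17)·5 + (3/17)·7 + (4/17)·8 + (2/17)·10
     = 113/17 ≈ 6.65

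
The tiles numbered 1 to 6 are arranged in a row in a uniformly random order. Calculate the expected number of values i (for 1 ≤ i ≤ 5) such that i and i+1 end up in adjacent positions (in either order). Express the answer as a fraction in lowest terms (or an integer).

5/3

For each i ∈ {1,…,5}, let Xᵢ = 1 if i and i+1 are adjacent. P(Xᵢ=1) = 2·(6−1)!/6! = 2/6.
By linearity, E[ΣXᵢ] = (5)·(2/6) = 5/3.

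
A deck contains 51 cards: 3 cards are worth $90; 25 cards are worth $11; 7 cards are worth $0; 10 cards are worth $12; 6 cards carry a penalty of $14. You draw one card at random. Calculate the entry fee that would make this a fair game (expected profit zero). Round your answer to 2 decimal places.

$11.39

E[payout] = (3/51)·90 + (25/51)·11 + (7/51)·0 + (10/51)·12 + (6/51)·(-14) = 581/51
Fair fee = E[payout] = 581/51 ≈ $11.39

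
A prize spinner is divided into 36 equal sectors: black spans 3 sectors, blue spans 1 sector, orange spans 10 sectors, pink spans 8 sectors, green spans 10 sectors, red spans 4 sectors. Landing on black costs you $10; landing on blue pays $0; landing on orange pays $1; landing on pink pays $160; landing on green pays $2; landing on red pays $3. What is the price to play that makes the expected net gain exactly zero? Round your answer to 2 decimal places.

$35.89

E[payout] = (3/36)·(-10) + (1/36)·0 + (10/36)·1 + (8/36)·160 + (10/36)·2 + (4/36)·3 = 323/9
Fair fee = E[payout] = 323/9 ≈ $35.89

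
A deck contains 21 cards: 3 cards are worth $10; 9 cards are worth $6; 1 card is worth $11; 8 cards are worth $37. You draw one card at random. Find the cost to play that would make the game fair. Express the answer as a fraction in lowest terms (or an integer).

391/21 dollars

E[payout] = (3/21)·10 + (9/21)·6 + (1/21)·11 + (8/21)·37 = 391/21
Fair fee = E[payout] = 391/21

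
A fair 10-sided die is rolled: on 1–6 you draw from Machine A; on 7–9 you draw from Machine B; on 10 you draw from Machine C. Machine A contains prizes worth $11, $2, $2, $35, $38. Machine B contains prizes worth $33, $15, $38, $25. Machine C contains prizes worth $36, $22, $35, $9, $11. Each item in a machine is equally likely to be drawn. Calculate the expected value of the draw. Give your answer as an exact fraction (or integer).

4229/200 dollars

E[X | Machine A] = (11 + 2 + 2 + 35 + 38)/5 = 88/5
E[X | Machine B] = (33 + 15 + 38 + 25)/4 = 111/4
E[X | Machine C] = (36 + 22 + 35 + 9 + 11)/5 = 113/5
E[X] = (3/5)·88/5 + (3/10)·111/4 + (1/10)·113/5 = 4229/200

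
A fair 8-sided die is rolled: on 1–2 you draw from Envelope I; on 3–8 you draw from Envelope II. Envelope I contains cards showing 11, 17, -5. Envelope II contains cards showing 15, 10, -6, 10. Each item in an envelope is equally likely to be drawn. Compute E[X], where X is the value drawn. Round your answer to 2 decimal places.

7.35

E[X | Envelope I] = (11 + 17 − 5)/3 = 23/3
E[X | Envelope II] = (15 + 10 − 6 + 10)/4 = 29/4
E[X] = (1/4)·23/3 + (3/4)·29/4 = 353/48 ≈ 7.35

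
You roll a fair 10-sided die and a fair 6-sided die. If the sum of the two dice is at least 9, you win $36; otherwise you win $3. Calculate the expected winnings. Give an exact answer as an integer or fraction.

423/20 dollars

E[payout] = (9/20)·3 + (11/20)·36 = 423/20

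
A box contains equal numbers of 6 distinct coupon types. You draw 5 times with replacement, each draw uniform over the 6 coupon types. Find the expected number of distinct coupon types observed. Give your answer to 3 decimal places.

3.589

Let Xⱼ=1 if type j appears at least once. P(Xⱼ=1) = 1 − ((6−1)/6)^5 = 4651/7776.
E[#distinct] = 6·4651/7776 = 4651/1296.
≈ 3.589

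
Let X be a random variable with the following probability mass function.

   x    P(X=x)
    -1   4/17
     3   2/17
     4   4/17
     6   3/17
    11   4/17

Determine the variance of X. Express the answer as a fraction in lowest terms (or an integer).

5126/289

E[X] = (4/17)·(-1) + (2/17)·3 + (4/17)·4 + (3/17)·6 + (4/17)·11 = 80/17
E[X²] = (4/17)·1 + (2/17)·9 + (4/17)·16 + (3/17)·36 + (4/17)·121 = 678/17
Var(X) = 678/17 − (80/17)² = 5126/289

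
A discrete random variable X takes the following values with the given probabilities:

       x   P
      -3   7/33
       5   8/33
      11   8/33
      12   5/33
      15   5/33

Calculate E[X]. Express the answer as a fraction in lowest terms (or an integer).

22/3

E[X] = (7/33)·(-3) + (8/33)·5 + (8/33)·11 + (5/33)·12 + (5/33)·15
     = 22/3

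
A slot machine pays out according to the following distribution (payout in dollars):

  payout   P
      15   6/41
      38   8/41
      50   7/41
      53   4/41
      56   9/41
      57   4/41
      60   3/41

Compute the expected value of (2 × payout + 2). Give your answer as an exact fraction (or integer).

3818/41

E[2x+2] = (6/41)·32 + (8/41)·78 + (7/41)·102 + (4/41)·108 + (9/41)·114 + (4/41)·116 + (3/41)·122
     = 3818/41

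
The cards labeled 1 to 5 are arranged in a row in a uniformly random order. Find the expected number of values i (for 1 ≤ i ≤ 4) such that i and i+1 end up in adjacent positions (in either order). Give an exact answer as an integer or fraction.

8/5

For each i ∈ {1,…,4}, let Xᵢ = 1 if i and i+1 are adjacent. P(Xᵢ=1) = 2·(5−1)!/5! = 2/5.
By linearity, E[ΣXᵢ] = (4)·(2/5) = 8/5.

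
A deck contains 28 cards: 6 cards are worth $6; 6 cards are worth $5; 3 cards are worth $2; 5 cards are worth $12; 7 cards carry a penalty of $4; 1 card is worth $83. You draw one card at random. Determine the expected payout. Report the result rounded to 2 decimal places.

$6.68

E[payout] = (6/28)·6 + (6/28)·5 + (3/28)·2 + (5/28)·12 + (7/28)·(-4) + (1/28)·83 = 187/28
≈ $6.68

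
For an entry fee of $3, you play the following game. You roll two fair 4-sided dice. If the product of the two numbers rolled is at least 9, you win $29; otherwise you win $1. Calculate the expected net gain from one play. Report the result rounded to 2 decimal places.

E[payout] = (3/4)·1 + (1/4)·29 = 8
Expected profit = 8 − 3 = 5 ≈ $5.00

$5.00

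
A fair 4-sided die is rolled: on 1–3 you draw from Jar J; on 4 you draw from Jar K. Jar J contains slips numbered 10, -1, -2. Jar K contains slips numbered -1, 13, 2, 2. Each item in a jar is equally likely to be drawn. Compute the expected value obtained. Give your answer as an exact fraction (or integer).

E[X | Jar J] = (10 − 1 − 2)/3 = 7/3
E[X | Jar K] = (-1 + 13 + 2 + 2)/4 = 4
E[X] = (3/4)·7/3 + (1/4)·4 = 11/4

11/4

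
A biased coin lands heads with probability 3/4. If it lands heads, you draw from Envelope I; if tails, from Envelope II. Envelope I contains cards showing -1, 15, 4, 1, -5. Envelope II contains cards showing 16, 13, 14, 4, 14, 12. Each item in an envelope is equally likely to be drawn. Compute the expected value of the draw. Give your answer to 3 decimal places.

E[X | Envelope I] = (-1 + 15 + 4 + 1 − 5)/5 = 14/5
E[X | Envelope II] = (16 + 13 + 14 + 4 + 14 + 12)/6 = 73/6
E[X] = (3/4)·14/5 + (1/4)·73/6 = 617/120 ≈ 5.142

5.142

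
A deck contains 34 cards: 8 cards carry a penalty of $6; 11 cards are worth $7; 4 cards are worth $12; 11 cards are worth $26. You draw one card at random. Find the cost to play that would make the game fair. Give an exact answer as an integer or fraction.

E[payout] = (8/34)·(-6) + (11/34)·7 + (4/34)·12 + (11/34)·26 = 363/34
Fair fee = E[payout] = 363/34

363/34 dollars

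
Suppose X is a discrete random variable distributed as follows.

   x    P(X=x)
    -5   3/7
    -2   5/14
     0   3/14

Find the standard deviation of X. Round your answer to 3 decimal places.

1.995

E[X] = -20/7, E[X²] = 85/7
Var(X) = E[X²] − (E[X])² = 85/7 − 400/49 = 195/49
SD(X) = √(195/49) ≈ 1.995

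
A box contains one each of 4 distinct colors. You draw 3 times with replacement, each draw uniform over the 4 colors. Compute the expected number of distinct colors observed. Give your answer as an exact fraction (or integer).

Let Xⱼ=1 if type j appears at least once. P(Xⱼ=1) = 1 − ((4−1)/4)^3 = 37/64.
E[#distinct] = 4·37/64 = 37/16.

37/16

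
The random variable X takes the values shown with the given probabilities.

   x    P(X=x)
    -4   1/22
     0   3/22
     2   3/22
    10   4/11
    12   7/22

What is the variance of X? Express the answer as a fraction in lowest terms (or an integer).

3209/121

E[X] = (1/22)·(-4) + (3/22)·0 + (3/22)·2 + (4/11)·10 + (7/22)·12 = 83/11
E[X²] = (1/22)·16 + (3/22)·0 + (3/22)·4 + (4/11)·100 + (7/22)·144 = 918/11
Var(X) = 918/11 − (83/11)² = 3209/121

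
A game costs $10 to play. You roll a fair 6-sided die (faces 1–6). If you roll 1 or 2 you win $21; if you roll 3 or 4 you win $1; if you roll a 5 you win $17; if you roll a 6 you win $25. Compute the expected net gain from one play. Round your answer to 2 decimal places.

$4.33

E[payout] = (1/3)·1 + (1/6)·17 + (1/3)·21 + (1/6)·25 = 43/3
Expected profit = 43/3 − 10 = 13/3 ≈ $4.33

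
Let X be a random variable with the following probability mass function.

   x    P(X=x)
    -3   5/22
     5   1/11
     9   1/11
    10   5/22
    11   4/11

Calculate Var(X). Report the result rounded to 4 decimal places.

E[X] = (5/22)·(-3) + (1/11)·5 + (1/11)·9 + (5/22)·10 + (4/11)·11 = 151/22
E[X²] = (5/22)·9 + (1/11)·25 + (1/11)·81 + (5/22)·100 + (4/11)·121 = 1725/22
Var(X) = 1725/22 − (151/22)² = 15149/484 ≈ 31.2996

31.2996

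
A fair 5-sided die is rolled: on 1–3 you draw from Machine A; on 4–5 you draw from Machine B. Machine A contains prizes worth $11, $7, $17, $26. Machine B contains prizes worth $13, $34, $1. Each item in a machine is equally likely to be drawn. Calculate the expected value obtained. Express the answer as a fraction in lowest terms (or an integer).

311/20 dollars

E[X | Machine A] = (11 + 7 + 17 + 26)/4 = 61/4
E[X | Machine B] = (13 + 34 + 1)/3 = 16
E[X] = (3/5)·61/4 + (2/5)·16 = 311/20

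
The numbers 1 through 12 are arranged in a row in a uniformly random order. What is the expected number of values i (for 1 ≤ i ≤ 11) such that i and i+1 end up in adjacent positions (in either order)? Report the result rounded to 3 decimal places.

1.833

For each i ∈ {1,…,11}, let Xᵢ = 1 if i and i+1 are adjacent. P(Xᵢ=1) = 2·(12−1)!/12! = 2/12.
By linearity, E[ΣXᵢ] = (11)·(2/12) = 11/6.
≈ 1.833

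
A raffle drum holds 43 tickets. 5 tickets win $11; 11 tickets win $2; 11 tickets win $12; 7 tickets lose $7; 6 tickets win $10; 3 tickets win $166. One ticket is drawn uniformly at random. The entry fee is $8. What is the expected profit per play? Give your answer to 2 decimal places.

$8.70

E[payout] = (5/43)·11 + (11/43)·2 + (11/43)·12 + (7/43)·(-7) + (6/43)·10 + (3/43)·166 = 718/43
Expected profit = 718/43 − 8 = 374/43 ≈ $8.70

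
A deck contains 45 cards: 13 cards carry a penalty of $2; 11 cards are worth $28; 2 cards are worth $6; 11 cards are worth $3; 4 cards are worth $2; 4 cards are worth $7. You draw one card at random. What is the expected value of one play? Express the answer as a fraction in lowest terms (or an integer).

121/15 dollars

E[payout] = (13/45)·(-2) + (11/45)·28 + (2/45)·6 + (11/45)·3 + (4/45)·2 + (4/45)·7 = 121/15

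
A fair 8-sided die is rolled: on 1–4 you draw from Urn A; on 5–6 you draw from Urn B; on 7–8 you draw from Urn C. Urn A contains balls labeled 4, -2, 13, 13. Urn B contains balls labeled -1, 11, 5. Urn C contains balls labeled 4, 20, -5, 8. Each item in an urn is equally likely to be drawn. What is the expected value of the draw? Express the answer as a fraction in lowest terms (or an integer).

E[X | Urn A] = (4 − 2 + 13 + 13)/4 = 7
E[X | Urn B] = (-1 + 11 + 5)/3 = 5
E[X | Urn C] = (4 + 20 − 5 + 8)/4 = 27/4
E[X] = (1/2)·7 + (1/4)·5 + (1/4)·27/4 = 103/16

103/16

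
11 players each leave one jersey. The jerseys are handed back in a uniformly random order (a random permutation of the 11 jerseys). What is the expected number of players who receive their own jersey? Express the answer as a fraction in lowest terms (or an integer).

Let Xᵢ = 1 if person i gets their own jersey. For each i, P(Xᵢ=1) = 1/11.
By linearity of expectation, E[X₁+…+X_11] = 11·(1/11) = 1.

1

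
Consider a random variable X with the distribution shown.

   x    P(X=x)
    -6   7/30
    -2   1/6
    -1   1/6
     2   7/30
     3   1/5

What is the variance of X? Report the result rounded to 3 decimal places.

11.272

E[X] = (7/30)·(-6) + (1/6)·(-2) + (1/6)·(-1) + (7/30)·2 + (1/5)·3 = -5/6
E[X²] = (7/30)·36 + (1/6)·4 + (1/6)·1 + (7/30)·4 + (1/5)·9 = 359/30
Var(X) = 359/30 − (-5/6)² = 2029/180 ≈ 11.272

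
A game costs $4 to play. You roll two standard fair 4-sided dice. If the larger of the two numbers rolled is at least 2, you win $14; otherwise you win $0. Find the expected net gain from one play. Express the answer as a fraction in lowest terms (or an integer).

E[payout] = (1/16)·0 + (15/16)·14 = 105/8
Expected profit = 105/8 − 4 = 73/8

73/8 dollars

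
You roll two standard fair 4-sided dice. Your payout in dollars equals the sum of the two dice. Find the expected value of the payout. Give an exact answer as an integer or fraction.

$5

Distribution of the sum of the two dice: 2 w.p. 1/16, 3 w.p. 1/8, 4 w.p. 3/16, 5 w.p. 1/4, 6 w.p. 3/16, 7 w.p. 1/8, …
E[payout] = (1/16)·2 + (1/8)·3 + (3/16)·4 + (1/4)·5 + (3/16)·6 + (1/8)·7 + (1/16)·8 = 5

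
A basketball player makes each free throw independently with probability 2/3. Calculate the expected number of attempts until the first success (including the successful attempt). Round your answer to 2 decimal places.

1.50

For a geometric distribution, E[trials] = 1/p = 1/(2/3) = 3/2.
≈ 1.50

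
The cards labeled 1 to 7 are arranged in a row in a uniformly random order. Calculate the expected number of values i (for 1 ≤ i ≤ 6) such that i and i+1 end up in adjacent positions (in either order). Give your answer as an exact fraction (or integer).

For each i ∈ {1,…,6}, let Xᵢ = 1 if i and i+1 are adjacent. P(Xᵢ=1) = 2·(7−1)!/7! = 2/7.
By linearity, E[ΣXᵢ] = (6)·(2/7) = 12/7.

12/7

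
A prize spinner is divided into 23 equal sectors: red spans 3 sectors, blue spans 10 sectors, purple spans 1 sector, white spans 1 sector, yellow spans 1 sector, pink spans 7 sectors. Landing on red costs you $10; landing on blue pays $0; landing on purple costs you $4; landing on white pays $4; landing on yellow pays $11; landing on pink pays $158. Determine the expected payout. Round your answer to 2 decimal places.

E[payout] = (3/23)·(-10) + (10/23)·0 + (1/23)·(-4) + (1/23)·4 + (1/23)·11 + (7/23)·158 = 1087/23
≈ $47.26

$47.26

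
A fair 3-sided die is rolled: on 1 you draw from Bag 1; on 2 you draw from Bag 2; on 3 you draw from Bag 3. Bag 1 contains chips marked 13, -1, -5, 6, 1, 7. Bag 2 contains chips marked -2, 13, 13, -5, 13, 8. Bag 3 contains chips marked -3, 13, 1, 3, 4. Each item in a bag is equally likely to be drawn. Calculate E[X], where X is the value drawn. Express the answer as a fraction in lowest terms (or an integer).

E[X | Bag 1] = (13 − 1 − 5 + 6 + 1 + 7)/6 = 7/2
E[X | Bag 2] = (-2 + 13 + 13 − 5 + 13 + 8)/6 = 20/3
E[X | Bag 3] = (-3 + 13 + 1 + 3 + 4)/5 = 18/5
E[X] = (1/3)·7/2 + (1/3)·20/3 + (1/3)·18/5 = 413/90

413/90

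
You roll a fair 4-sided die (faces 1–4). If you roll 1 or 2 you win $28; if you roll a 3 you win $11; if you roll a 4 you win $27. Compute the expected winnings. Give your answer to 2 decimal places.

$23.50

E[payout] = (1/4)·11 + (1/4)·27 + (1/2)·28 = 47/2
≈ $23.50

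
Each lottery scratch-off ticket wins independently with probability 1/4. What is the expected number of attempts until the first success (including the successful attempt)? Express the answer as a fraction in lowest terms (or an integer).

4

For a geometric distribution, E[trials] = 1/p = 1/(1/4) = 4.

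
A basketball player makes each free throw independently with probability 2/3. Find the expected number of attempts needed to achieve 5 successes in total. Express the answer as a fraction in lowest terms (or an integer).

15/2

By linearity (sum of 5 independent geometric waits), E[trials] = 5/p = 5/(2/3) = 15/2.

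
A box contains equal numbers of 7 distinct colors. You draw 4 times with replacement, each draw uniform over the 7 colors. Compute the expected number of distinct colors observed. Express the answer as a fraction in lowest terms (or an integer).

Let Xⱼ=1 if type j appears at least once. P(Xⱼ=1) = 1 − ((7−1)/7)^4 = 1105/2401.
E[#distinct] = 7·1105/2401 = 1105/343.

1105/343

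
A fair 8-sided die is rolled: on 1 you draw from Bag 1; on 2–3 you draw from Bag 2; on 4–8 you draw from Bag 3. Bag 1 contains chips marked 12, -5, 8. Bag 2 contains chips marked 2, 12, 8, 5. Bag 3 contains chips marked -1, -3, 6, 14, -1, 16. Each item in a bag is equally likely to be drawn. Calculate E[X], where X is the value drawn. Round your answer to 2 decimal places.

E[X | Bag 1] = (12 − 5 + 8)/3 = 5
E[X | Bag 2] = (2 + 12 + 8 + 5)/4 = 27/4
E[X | Bag 3] = (-1 − 3 + 6 + 14 − 1 + 16)/6 = 31/6
E[X] = (1/8)·5 + (1/4)·27/4 + (5/8)·31/6 = 133/24 ≈ 5.54

5.54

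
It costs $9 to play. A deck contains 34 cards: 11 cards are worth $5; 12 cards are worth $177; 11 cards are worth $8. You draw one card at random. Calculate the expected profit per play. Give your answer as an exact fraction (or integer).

1961/34 dollars

E[payout] = (11/34)·5 + (12/34)·177 + (11/34)·8 = 2267/34
Expected profit = 2267/34 − 9 = 1961/34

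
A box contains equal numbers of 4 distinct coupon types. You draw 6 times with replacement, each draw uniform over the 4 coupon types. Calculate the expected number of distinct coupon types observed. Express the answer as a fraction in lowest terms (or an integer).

3367/1024

Let Xⱼ=1 if type j appears at least once. P(Xⱼ=1) = 1 − ((4−1)/4)^6 = 3367/4096.
E[#distinct] = 4·3367/4096 = 3367/1024.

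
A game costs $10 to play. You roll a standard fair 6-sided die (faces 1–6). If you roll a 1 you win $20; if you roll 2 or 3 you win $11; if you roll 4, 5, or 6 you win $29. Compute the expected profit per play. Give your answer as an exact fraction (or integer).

E[payout] = (1/3)·11 + (1/6)·20 + (1/2)·29 = 43/2
Expected profit = 43/2 − 10 = 23/2

23/2 dollars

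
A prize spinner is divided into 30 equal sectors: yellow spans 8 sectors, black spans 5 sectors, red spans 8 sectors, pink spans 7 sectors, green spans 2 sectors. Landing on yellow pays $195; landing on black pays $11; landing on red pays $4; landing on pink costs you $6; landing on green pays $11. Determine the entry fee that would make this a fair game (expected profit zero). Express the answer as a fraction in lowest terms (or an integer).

1627/30 dollars

E[payout] = (8/30)·195 + (5/30)·11 + (8/30)·4 + (7/30)·(-6) + (2/30)·11 = 1627/30
Fair fee = E[payout] = 1627/30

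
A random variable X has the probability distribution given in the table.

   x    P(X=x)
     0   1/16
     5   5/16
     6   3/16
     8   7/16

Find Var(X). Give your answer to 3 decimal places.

4.277

E[X] = (1/16)·0 + (5/16)·5 + (3/16)·6 + (7/16)·8 = 99/16
E[X²] = (1/16)·0 + (5/16)·25 + (3/16)·36 + (7/16)·64 = 681/16
Var(X) = 681/16 − (99/16)² = 1095/256 ≈ 4.277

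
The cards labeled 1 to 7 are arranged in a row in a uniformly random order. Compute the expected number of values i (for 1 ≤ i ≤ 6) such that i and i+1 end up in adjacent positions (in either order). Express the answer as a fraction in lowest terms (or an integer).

For each i ∈ {1,…,6}, let Xᵢ = 1 if i and i+1 are adjacent. P(Xᵢ=1) = 2·(7−1)!/7! = 2/7.
By linearity, E[ΣXᵢ] = (6)·(2/7) = 12/7.

12/7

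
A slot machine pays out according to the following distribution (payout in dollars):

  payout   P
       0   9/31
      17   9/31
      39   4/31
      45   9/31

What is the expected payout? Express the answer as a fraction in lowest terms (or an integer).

E[X] = (9/31)·0 + (9/31)·17 + (4/31)·39 + (9/31)·45
     = 714/31

714/31 dollars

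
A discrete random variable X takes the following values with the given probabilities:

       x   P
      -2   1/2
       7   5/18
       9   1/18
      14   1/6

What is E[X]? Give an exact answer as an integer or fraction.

E[X] = (1/2)·(-2) + (5/18)·7 + (1/18)·9 + (1/6)·14
     = 34/9

34/9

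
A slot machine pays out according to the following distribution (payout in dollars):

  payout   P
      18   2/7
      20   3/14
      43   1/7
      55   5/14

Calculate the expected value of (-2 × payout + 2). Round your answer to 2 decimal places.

-68.43

E[-2x+2] = (2/7)·(-34) + (3/14)·(-38) + (1/7)·(-84) + (5/14)·(-108)
     = -479/7 ≈ -68.43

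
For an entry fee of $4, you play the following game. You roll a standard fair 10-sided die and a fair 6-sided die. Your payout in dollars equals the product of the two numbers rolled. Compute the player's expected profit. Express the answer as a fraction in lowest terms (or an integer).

61/4 dollars

Distribution of the product of the two numbers rolled: 1 w.p. 1/60, 2 w.p. 1/30, 3 w.p. 1/30, 4 w.p. 1/20, 5 w.p. 1/30, 6 w.p. 1/15, …
E[payout] = (1/60)·1 + (1/30)·2 + (1/30)·3 + (1/20)·4 + (1/30)·5 + (1/15)·6 + (1/60)·7 + (1/20)·8 + (1/30)·9 + (1/20)·10 + (1/15)·12 + (1/60)·14 + (1/30)·15 + (1/30)·16 + (1/20)·18 + (1/20)·20 + (1/60)·21 + (1/20)·24 + (1/60)·25 + (1/60)·27 + (1/60)·28 + (1/20)·30 + (1/60)·32 + (1/60)·35 + (1/30)·36 + (1/30)·40 + (1/60)·42 + (1/60)·45 + (1/60)·48 + (1/60)·50 + (1/60)·54 + (1/60)·60 = 77/4
Expected profit = 77/4 − 4 = 61/4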